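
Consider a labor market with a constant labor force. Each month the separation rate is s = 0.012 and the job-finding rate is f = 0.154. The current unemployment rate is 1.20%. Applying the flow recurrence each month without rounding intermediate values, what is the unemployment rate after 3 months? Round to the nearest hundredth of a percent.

With a fixed labor force, u_{t+1} = u_t + s·(1−u_t) − f·u_t = u_t·(1−s−f) + s.
Here 1−s−f = 0.834 and s = 0.012.
u_1 = 0.012000 × 0.834 + 0.012 = 0.022008.
u_2 = 0.022008 × 0.834 + 0.012 = 0.030355.
u_3 = 0.030355 × 0.834 + 0.012 = 0.037316.

Unemployment rate after three months ≈ 3.73%.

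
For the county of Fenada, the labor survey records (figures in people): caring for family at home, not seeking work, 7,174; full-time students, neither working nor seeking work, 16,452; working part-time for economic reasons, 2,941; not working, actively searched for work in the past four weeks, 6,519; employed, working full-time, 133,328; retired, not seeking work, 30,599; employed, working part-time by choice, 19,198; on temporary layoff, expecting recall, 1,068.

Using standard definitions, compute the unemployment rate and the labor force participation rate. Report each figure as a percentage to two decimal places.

Employed = 2,941 + 133,328 + 19,198 = 155,467 (anyone who worked, including part-time for economic reasons, counts as employed).
Unemployed = 6,519 + 1,068 = 7,587 (jobless and actively searching, or on temporary layoff).
Labor force = 155,467 + 7,587 = 163,054.
Not in labor force = 7,174 + 16,452 + 30,599 = 54,225 (those not working and not actively searching are outside the labor force).
Civilian working-age population = 163,054 + 54,225 = 217,279.
Unemployment rate = 7,587 / 163,054 = 4.65%.
Labor force participation rate = 163,054 / 217,279 = 75.04%.

Unemployment rate ≈ 4.65%; labor force participation rate ≈ 75.04%.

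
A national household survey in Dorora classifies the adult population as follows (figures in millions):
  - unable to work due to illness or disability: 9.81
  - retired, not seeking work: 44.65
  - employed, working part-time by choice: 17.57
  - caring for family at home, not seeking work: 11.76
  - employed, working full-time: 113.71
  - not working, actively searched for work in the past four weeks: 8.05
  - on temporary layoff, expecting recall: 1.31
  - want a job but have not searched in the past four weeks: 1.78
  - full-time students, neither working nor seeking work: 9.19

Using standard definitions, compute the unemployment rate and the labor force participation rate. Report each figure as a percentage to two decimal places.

Unemployment rate ≈ 6.66%; labor force participation rate ≈ 64.56%.

Employed = 17.57 + 113.71 = 131.28 million.
Unemployed = 8.05 + 1.31 = 9.36 million (jobless and actively searching, or on temporary layoff).
Labor force = 131.28 + 9.36 = 140.64 million.
Not in labor force = 9.81 + 44.65 + 11.76 + 1.78 + 9.19 = 77.19 million (those not working and not actively searching are outside the labor force — including those who want a job but have given up searching).
Civilian working-age population = 140.64 + 77.19 = 217.83 million.
Unemployment rate = 9.36 / 140.64 = 6.66%.
Labor force participation rate = 140.64 / 217.83 = 64.56%.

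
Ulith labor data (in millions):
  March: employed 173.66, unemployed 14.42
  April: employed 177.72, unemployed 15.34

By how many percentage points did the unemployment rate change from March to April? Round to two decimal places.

The unemployment rate changed by +0.28 percentage points.

March: labor force = 173.66 + 14.42 = 188.08; u = 14.42/188.08 = 7.67%.
April: labor force = 177.72 + 15.34 = 193.06; u = 15.34/193.06 = 7.95%.
Change = 7.95% − 7.67% = +0.28 pp.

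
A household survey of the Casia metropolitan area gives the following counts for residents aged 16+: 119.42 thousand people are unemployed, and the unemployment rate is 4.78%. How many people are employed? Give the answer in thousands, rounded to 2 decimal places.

About 2,378.91 thousand are employed.

Labor force = U / u = 119.42 / 0.0478 ≈ 2,498.33 thousand.
Employed = labor force − unemployed = 2,498.33 − 119.42 = 2,378.91 thousand.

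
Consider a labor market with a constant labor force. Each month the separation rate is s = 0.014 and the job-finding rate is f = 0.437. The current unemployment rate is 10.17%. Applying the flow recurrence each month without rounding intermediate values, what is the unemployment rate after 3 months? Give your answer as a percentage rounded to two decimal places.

Unemployment rate after three months ≈ 4.27%.

With a fixed labor force, u_{t+1} = u_t + s·(1−u_t) − f·u_t = u_t·(1−s−f) + s.
Here 1−s−f = 0.549 and s = 0.014.
u_1 = 0.101700 × 0.549 + 0.014 = 0.069833.
u_2 = 0.069833 × 0.549 + 0.014 = 0.052338.
u_3 = 0.052338 × 0.549 + 0.014 = 0.042734.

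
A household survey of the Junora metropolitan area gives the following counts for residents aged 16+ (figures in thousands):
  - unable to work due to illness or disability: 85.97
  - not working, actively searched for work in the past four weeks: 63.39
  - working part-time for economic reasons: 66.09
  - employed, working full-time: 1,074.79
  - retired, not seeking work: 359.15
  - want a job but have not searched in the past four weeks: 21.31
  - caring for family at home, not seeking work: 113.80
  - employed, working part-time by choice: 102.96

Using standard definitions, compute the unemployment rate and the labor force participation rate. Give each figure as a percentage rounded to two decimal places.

Unemployment rate ≈ 4.85%; labor force participation rate ≈ 69.26%.

Employed = 66.09 + 1,074.79 + 102.96 = 1,243.84 thousand (anyone who worked, including part-time for economic reasons, counts as employed).
Unemployed = 63.39 thousand.
Labor force = 1,243.84 + 63.39 = 1,307.23 thousand.
Not in labor force = 85.97 + 359.15 + 21.31 + 113.80 = 580.23 thousand (those not working and not actively searching are outside the labor force — including those who want a job but have given up searching).
Civilian working-age population = 1,307.23 + 580.23 = 1,887.46 thousand.
Unemployment rate = 63.39 / 1,307.23 = 4.85%.
Labor force participation rate = 1,307.23 / 1,887.46 = 69.26%.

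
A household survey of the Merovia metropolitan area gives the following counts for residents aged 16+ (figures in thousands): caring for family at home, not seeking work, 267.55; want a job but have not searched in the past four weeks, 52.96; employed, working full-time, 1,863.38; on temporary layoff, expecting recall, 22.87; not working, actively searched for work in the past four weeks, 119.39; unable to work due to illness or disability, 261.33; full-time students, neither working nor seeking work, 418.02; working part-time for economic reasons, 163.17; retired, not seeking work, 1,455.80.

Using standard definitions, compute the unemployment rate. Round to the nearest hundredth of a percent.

Employed = 1,863.38 + 163.17 = 2,026.55 thousand (anyone who worked, including part-time for economic reasons, counts as employed).
Unemployed = 22.87 + 119.39 = 142.26 thousand (jobless and actively searching, or on temporary layoff).
Labor force = 2,026.55 + 142.26 = 2,168.81 thousand.
Unemployment rate = 142.26 / 2,168.81 = 6.56%.

Unemployment rate ≈ 6.56%.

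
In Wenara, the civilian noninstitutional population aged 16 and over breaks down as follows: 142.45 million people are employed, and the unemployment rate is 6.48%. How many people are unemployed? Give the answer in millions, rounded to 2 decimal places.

About 9.87 million are unemployed.

Let U be the number unemployed. The labor force is E + U, and U/(E+U) = 0.0648.
So U = 0.0648 × 142.45 / (1 − 0.0648) = 9.2308 / 0.9352 ≈ 9.87 million.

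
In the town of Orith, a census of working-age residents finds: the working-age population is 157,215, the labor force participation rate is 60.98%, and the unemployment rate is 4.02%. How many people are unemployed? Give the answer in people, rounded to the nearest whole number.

About 3,854 are unemployed.

Labor force = 0.6098 × 157,215 = 95,870.
Unemployed = 0.0402 × 95,870 ≈ 3,854.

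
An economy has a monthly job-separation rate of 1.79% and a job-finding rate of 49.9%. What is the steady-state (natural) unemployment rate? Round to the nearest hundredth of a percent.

Steady-state unemployment rate ≈ 3.46%.

At steady state the flows balance: s·E = f·U, so U/(E+U) = s/(s+f).
u* = 1.79 / (1.79 + 49.9) = 1.79 / 51.69 = 3.46%.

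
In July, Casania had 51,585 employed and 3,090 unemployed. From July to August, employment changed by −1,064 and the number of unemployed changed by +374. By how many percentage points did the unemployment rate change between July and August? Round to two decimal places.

The unemployment rate changed by +0.77 percentage points.

July: labor force = 51,585 + 3,090 = 54,675; u = 3,090/54,675 = 5.65%.
August: labor force = 50,521 + 3,464 = 53,985; u = 3,464/53,985 = 6.42%.
Change = 6.42% − 5.65% = +0.77 pp.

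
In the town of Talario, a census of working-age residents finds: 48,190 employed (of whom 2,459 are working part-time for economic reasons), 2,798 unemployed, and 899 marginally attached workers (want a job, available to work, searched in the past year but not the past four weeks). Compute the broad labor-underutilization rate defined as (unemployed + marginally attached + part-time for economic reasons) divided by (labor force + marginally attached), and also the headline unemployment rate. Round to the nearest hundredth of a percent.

Broad underutilization rate ≈ 11.86%; headline unemployment rate ≈ 5.49%.

Labor force = 48,190 + 2,798 = 50,988.
Numerator = 2,798 + 899 + 2,459 = 6,156.
Denominator = 50,988 + 899 = 51,887.
Broad rate = 6,156 / 51,887 = 11.86%.
Headline unemployment rate = 2,798 / 50,988 = 5.49%.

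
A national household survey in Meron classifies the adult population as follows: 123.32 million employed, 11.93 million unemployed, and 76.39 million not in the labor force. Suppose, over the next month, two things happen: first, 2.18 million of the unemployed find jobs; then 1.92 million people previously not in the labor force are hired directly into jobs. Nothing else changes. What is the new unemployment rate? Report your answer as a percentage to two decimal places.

Initially, labor force = 123.32 + 11.93 = 135.25 million, so u = 11.93/135.25 = 8.82%.
After the first change, unemployed falls and employed rises by 2.18; labor force unchanged → E = 125.50, U = 9.75, labor force = 135.25 million.
After the second change, employed and labor force both rise by 1.92; unemployed unchanged → E = 127.42, U = 9.75, labor force = 137.17 million.
New unemployment rate = 9.75 / 137.17 = 7.11%.

New unemployment rate ≈ 7.11%.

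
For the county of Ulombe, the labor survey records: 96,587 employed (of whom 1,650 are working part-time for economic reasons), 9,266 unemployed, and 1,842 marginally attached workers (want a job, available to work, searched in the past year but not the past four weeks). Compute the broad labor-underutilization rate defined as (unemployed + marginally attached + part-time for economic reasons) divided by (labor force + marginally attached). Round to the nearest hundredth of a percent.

Broad underutilization rate ≈ 11.85%.

Labor force = 96,587 + 9,266 = 105,853.
Numerator = 9,266 + 1,842 + 1,650 = 12,758.
Denominator = 105,853 + 1,842 = 107,695.
Broad rate = 12,758 / 107,695 = 11.85%.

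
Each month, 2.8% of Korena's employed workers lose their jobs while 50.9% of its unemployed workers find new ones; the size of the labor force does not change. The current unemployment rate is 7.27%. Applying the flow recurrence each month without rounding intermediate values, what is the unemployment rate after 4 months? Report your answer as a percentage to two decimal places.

Unemployment rate after four months ≈ 5.31%.

With a fixed labor force, u_{t+1} = u_t + s·(1−u_t) − f·u_t = u_t·(1−s−f) + s.
Here 1−s−f = 0.463 and s = 0.028.
u_1 = 0.072700 × 0.463 + 0.028 = 0.061660.
u_2 = 0.061660 × 0.463 + 0.028 = 0.056549.
u_3 = 0.056549 × 0.463 + 0.028 = 0.054182.
u_4 = 0.054182 × 0.463 + 0.028 = 0.053086.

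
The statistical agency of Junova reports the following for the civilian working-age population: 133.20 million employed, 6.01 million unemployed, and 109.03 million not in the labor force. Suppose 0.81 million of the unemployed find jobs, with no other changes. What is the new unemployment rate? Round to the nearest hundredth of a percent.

Initially, labor force = 133.20 + 6.01 = 139.21 million, so u = 6.01/139.21 = 4.32%.
After the change, unemployed falls and employed rises by 0.81; labor force unchanged → E = 134.01, U = 5.20, labor force = 139.21 million.
New unemployment rate = 5.20 / 139.21 = 3.74%.

New unemployment rate ≈ 3.74%.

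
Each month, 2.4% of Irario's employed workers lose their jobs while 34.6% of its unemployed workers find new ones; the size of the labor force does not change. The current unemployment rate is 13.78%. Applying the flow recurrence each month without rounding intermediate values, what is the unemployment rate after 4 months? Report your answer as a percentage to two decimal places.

With a fixed labor force, u_{t+1} = u_t + s·(1−u_t) − f·u_t = u_t·(1−s−f) + s.
Here 1−s−f = 0.630 and s = 0.024.
u_1 = 0.137800 × 0.630 + 0.024 = 0.110814.
u_2 = 0.110814 × 0.630 + 0.024 = 0.093813.
u_3 = 0.093813 × 0.630 + 0.024 = 0.083102.
u_4 = 0.083102 × 0.630 + 0.024 = 0.076354.

Unemployment rate after four months ≈ 7.64%.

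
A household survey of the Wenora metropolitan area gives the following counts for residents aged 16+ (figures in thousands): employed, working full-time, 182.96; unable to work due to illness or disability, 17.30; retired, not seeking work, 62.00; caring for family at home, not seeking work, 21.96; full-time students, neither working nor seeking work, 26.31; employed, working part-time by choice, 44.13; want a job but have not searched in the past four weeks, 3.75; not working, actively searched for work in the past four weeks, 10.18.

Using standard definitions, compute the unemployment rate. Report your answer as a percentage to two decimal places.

Employed = 182.96 + 44.13 = 227.09 thousand.
Unemployed = 10.18 thousand.
Labor force = 227.09 + 10.18 = 237.27 thousand.
Unemployment rate = 10.18 / 237.27 = 4.29%.

Unemployment rate ≈ 4.29%.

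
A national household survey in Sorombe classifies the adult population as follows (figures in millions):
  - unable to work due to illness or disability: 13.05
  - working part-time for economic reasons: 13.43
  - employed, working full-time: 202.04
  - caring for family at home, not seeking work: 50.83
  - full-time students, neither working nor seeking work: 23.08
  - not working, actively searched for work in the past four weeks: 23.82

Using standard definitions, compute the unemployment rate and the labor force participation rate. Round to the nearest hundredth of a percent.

Employed = 13.43 + 202.04 = 215.47 million (anyone who worked, including part-time for economic reasons, counts as employed).
Unemployed = 23.82 million.
Labor force = 215.47 + 23.82 = 239.29 million.
Not in labor force = 13.05 + 50.83 + 23.08 = 86.96 million (those not working and not actively searching are outside the labor force).
Civilian working-age population = 239.29 + 86.96 = 326.25 million.
Unemployment rate = 23.82 / 239.29 = 9.95%.
Labor force participation rate = 239.29 / 326.25 = 73.35%.

Unemployment rate ≈ 9.95%; labor force participation rate ≈ 73.35%.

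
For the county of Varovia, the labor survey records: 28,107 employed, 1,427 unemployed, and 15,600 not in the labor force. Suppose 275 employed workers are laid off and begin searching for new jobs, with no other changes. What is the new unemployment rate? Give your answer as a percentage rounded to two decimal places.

Initially, labor force = 28,107 + 1,427 = 29,534, so u = 1,427/29,534 = 4.83%.
After the change, employed falls and unemployed rises by 275; labor force unchanged → E = 27,832, U = 1,702, labor force = 29,534.
New unemployment rate = 1,702 / 29,534 = 5.76%.

New unemployment rate ≈ 5.76%.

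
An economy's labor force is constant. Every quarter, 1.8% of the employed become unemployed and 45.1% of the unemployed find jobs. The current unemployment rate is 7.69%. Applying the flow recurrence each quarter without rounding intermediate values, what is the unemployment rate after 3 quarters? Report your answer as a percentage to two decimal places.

Unemployment rate after three quarters ≈ 4.41%.

With a fixed labor force, u_{t+1} = u_t + s·(1−u_t) − f·u_t = u_t·(1−s−f) + s.
Here 1−s−f = 0.531 and s = 0.018.
u_1 = 0.076900 × 0.531 + 0.018 = 0.058834.
u_2 = 0.058834 × 0.531 + 0.018 = 0.049241.
u_3 = 0.049241 × 0.531 + 0.018 = 0.044147.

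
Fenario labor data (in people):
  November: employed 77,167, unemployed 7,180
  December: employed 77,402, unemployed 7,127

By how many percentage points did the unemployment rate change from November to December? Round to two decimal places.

November: labor force = 77,167 + 7,180 = 84,347; u = 7,180/84,347 = 8.51%.
December: labor force = 77,402 + 7,127 = 84,529; u = 7,127/84,529 = 8.43%.
Change = 8.43% − 8.51% = −0.08 pp.

The unemployment rate changed by −0.08 percentage points.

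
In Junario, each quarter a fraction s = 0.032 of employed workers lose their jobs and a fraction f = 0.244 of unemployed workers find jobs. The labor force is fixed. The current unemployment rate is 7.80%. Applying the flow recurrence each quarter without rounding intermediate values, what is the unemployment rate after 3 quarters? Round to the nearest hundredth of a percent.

Unemployment rate after three quarters ≈ 10.15%.

With a fixed labor force, u_{t+1} = u_t + s·(1−u_t) − f·u_t = u_t·(1−s−f) + s.
Here 1−s−f = 0.724 and s = 0.032.
u_1 = 0.078000 × 0.724 + 0.032 = 0.088472.
u_2 = 0.088472 × 0.724 + 0.032 = 0.096054.
u_3 = 0.096054 × 0.724 + 0.032 = 0.101543.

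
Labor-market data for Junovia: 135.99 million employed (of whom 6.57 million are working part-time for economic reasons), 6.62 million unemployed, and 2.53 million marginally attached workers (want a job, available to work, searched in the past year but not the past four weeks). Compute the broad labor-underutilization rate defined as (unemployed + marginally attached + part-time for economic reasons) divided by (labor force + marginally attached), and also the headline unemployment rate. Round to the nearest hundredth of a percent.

Broad underutilization rate ≈ 10.83%; headline unemployment rate ≈ 4.64%.

Labor force = 135.99 + 6.62 = 142.61 million.
Numerator = 6.62 + 2.53 + 6.57 = 15.72 million.
Denominator = 142.61 + 2.53 = 145.14 million.
Broad rate = 15.72 / 145.14 = 10.83%.
Headline unemployment rate = 6.62 / 142.61 = 4.64%.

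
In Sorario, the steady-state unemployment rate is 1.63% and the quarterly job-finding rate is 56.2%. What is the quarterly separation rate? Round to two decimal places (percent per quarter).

From u* = s/(s+f): s = u·f/(1−u).
s = 0.0163 × 56.2 / (1 − 0.0163) = 0.9161 / 0.9837 ≈ 0.93% per quarter.

Separation rate ≈ 0.93% per quarter.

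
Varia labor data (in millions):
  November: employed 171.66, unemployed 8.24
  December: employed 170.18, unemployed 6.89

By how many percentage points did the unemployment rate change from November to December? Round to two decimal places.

November: labor force = 171.66 + 8.24 = 179.90; u = 8.24/179.90 = 4.58%.
December: labor force = 170.18 + 6.89 = 177.07; u = 6.89/177.07 = 3.89%.
Change = 3.89% − 4.58% = −0.69 pp.

The unemployment rate changed by −0.69 percentage points.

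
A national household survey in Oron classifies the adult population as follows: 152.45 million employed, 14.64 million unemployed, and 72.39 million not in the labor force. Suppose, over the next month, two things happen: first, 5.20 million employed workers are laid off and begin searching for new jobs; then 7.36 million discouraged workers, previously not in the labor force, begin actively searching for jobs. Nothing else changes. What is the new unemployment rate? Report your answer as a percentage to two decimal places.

Initially, labor force = 152.45 + 14.64 = 167.09 million, so u = 14.64/167.09 = 8.76%.
After the first change, employed falls and unemployed rises by 5.20; labor force unchanged → E = 147.25, U = 19.84, labor force = 167.09 million.
After the second change, unemployed and labor force both rise by 7.36 → E = 147.25, U = 27.20, labor force = 174.45 million.
New unemployment rate = 27.20 / 174.45 = 15.59%.

New unemployment rate ≈ 15.59%.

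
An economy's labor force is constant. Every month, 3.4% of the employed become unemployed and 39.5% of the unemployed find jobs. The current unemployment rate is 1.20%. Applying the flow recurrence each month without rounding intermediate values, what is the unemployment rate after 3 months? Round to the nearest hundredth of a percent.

Unemployment rate after three months ≈ 6.67%.

With a fixed labor force, u_{t+1} = u_t + s·(1−u_t) − f·u_t = u_t·(1−s−f) + s.
Here 1−s−f = 0.571 and s = 0.034.
u_1 = 0.012000 × 0.571 + 0.034 = 0.040852.
u_2 = 0.040852 × 0.571 + 0.034 = 0.057326.
u_3 = 0.057326 × 0.571 + 0.034 = 0.066733.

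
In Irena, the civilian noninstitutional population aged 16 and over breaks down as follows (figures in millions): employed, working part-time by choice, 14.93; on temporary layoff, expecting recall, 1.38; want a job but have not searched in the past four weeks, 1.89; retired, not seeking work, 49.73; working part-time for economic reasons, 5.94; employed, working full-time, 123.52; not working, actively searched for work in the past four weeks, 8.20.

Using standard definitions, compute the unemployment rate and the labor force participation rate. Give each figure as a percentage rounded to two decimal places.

Unemployment rate ≈ 6.22%; labor force participation rate ≈ 74.89%.

Employed = 14.93 + 5.94 + 123.52 = 144.39 million (anyone who worked, including part-time for economic reasons, counts as employed).
Unemployed = 1.38 + 8.20 = 9.58 million (jobless and actively searching, or on temporary layoff).
Labor force = 144.39 + 9.58 = 153.97 million.
Not in labor force = 1.89 + 49.73 = 51.62 million (those not working and not actively searching are outside the labor force — including those who want a job but have given up searching).
Civilian working-age population = 153.97 + 51.62 = 205.59 million.
Unemployment rate = 9.58 / 153.97 = 6.22%.
Labor force participation rate = 153.97 / 205.59 = 74.89%.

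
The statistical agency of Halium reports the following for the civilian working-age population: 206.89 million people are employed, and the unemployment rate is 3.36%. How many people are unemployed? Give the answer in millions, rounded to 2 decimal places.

Let U be the number unemployed. The labor force is E + U, and U/(E+U) = 0.0336.
So U = 0.0336 × 206.89 / (1 − 0.0336) = 6.9515 / 0.9664 ≈ 7.19 million.

About 7.19 million are unemployed.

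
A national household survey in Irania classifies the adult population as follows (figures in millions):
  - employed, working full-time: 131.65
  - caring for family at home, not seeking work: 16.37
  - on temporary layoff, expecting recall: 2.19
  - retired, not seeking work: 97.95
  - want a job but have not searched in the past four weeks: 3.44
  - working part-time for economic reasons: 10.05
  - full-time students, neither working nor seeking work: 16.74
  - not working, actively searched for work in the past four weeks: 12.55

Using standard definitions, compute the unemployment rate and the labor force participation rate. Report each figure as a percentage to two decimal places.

Unemployment rate ≈ 9.42%; labor force participation rate ≈ 53.77%.

Employed = 131.65 + 10.05 = 141.70 million (anyone who worked, including part-time for economic reasons, counts as employed).
Unemployed = 2.19 + 12.55 = 14.74 million (jobless and actively searching, or on temporary layoff).
Labor force = 141.70 + 14.74 = 156.44 million.
Not in labor force = 16.37 + 97.95 + 3.44 + 16.74 = 134.50 million (those not working and not actively searching are outside the labor force — including those who want a job but have given up searching).
Civilian working-age population = 156.44 + 134.50 = 290.94 million.
Unemployment rate = 14.74 / 156.44 = 9.42%.
Labor force participation rate = 156.44 / 290.94 = 53.77%.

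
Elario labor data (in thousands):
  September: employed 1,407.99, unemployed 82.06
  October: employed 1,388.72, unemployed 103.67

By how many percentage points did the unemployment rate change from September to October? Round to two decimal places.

The unemployment rate changed by +1.44 percentage points.

September: labor force = 1,407.99 + 82.06 = 1,490.05; u = 82.06/1,490.05 = 5.51%.
October: labor force = 1,388.72 + 103.67 = 1,492.39; u = 103.67/1,492.39 = 6.95%.
Change = 6.95% − 5.51% = +1.44 pp.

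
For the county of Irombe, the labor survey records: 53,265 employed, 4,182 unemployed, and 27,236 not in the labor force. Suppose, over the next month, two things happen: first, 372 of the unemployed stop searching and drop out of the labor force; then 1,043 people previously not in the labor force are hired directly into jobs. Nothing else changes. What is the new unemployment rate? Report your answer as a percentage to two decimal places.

New unemployment rate ≈ 6.56%.

Initially, labor force = 53,265 + 4,182 = 57,447, so u = 4,182/57,447 = 7.28%.
After the first change, unemployed and labor force both fall by 372 → E = 53,265, U = 3,810, labor force = 57,075.
After the second change, employed and labor force both rise by 1,043; unemployed unchanged → E = 54,308, U = 3,810, labor force = 58,118.
New unemployment rate = 3,810 / 58,118 = 6.56%.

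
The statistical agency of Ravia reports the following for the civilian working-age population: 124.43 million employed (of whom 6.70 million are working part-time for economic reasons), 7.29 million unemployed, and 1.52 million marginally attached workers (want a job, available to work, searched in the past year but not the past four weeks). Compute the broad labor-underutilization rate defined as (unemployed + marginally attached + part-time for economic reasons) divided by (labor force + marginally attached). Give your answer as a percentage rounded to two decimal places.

Labor force = 124.43 + 7.29 = 131.72 million.
Numerator = 7.29 + 1.52 + 6.70 = 15.51 million.
Denominator = 131.72 + 1.52 = 133.24 million.
Broad rate = 15.51 / 133.24 = 11.64%.

Broad underutilization rate ≈ 11.64%.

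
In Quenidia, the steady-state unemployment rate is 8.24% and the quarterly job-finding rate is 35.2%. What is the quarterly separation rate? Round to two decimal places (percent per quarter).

Separation rate ≈ 3.16% per quarter.

From u* = s/(s+f): s = u·f/(1−u).
s = 0.0824 × 35.2 / (1 − 0.0824) = 2.9005 / 0.9176 ≈ 3.16% per quarter.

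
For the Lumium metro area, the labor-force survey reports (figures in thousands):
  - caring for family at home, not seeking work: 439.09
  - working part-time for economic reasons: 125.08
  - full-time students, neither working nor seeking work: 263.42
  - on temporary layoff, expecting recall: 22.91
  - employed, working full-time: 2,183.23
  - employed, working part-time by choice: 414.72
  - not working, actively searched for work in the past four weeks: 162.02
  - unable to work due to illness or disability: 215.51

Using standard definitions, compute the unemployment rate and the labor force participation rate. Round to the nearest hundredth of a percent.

Unemployment rate ≈ 6.36%; labor force participation rate ≈ 76.01%.

Employed = 125.08 + 2,183.23 + 414.72 = 2,723.03 thousand (anyone who worked, including part-time for economic reasons, counts as employed).
Unemployed = 22.91 + 162.02 = 184.93 thousand (jobless and actively searching, or on temporary layoff).
Labor force = 2,723.03 + 184.93 = 2,907.96 thousand.
Not in labor force = 439.09 + 263.42 + 215.51 = 918.02 thousand (those not working and not actively searching are outside the labor force).
Civilian working-age population = 2,907.96 + 918.02 = 3,825.98 thousand.
Unemployment rate = 184.93 / 2,907.96 = 6.36%.
Labor force participation rate = 2,907.96 / 3,825.98 = 76.01%.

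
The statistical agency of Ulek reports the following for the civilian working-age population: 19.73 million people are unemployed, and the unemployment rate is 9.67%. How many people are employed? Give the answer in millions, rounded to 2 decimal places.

About 184.30 million are employed.

Labor force = U / u = 19.73 / 0.0967 ≈ 204.03 million.
Employed = labor force − unemployed = 204.03 − 19.73 = 184.30 million.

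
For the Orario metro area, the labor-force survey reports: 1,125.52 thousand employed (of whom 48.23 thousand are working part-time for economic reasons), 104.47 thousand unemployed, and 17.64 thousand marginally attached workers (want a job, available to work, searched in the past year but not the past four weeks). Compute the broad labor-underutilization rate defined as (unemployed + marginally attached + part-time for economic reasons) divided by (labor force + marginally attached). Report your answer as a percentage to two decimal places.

Labor force = 1,125.52 + 104.47 = 1,229.99 thousand.
Numerator = 104.47 + 17.64 + 48.23 = 170.34 thousand.
Denominator = 1,229.99 + 17.64 = 1,247.63 thousand.
Broad rate = 170.34 / 1,247.63 = 13.65%.

Broad underutilization rate ≈ 13.65%.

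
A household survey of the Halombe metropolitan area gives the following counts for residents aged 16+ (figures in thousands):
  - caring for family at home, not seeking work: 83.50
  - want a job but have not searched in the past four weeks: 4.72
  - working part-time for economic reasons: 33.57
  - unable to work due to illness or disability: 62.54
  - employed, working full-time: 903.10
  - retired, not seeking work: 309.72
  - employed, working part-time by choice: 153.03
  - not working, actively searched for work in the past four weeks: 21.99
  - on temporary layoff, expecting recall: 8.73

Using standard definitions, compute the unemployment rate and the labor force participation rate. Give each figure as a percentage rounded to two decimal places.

Unemployment rate ≈ 2.74%; labor force participation rate ≈ 70.87%.

Employed = 33.57 + 903.10 + 153.03 = 1,089.70 thousand (anyone who worked, including part-time for economic reasons, counts as employed).
Unemployed = 21.99 + 8.73 = 30.72 thousand (jobless and actively searching, or on temporary layoff).
Labor force = 1,089.70 + 30.72 = 1,120.42 thousand.
Not in labor force = 83.50 + 4.72 + 62.54 + 309.72 = 460.48 thousand (those not working and not actively searching are outside the labor force — including those who want a job but have given up searching).
Civilian working-age population = 1,120.42 + 460.48 = 1,580.90 thousand.
Unemployment rate = 30.72 / 1,120.42 = 2.74%.
Labor force participation rate = 1,120.42 / 1,580.90 = 70.87%.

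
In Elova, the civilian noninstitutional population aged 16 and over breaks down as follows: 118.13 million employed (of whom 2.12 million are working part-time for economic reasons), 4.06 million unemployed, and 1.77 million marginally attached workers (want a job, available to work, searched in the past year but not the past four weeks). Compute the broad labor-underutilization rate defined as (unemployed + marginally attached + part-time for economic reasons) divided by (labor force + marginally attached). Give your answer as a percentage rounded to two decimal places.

Labor force = 118.13 + 4.06 = 122.19 million.
Numerator = 4.06 + 1.77 + 2.12 = 7.95 million.
Denominator = 122.19 + 1.77 = 123.96 million.
Broad rate = 7.95 / 123.96 = 6.41%.

Broad underutilization rate ≈ 6.41%.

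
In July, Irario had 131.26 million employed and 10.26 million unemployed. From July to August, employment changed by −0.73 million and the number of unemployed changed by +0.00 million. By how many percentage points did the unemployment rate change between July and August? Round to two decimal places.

July: labor force = 131.26 + 10.26 = 141.52; u = 10.26/141.52 = 7.25%.
August: labor force = 130.53 + 10.26 = 140.79; u = 10.26/140.79 = 7.29%.
Change = 7.29% − 7.25% = +0.04 pp.

The unemployment rate changed by +0.04 percentage points.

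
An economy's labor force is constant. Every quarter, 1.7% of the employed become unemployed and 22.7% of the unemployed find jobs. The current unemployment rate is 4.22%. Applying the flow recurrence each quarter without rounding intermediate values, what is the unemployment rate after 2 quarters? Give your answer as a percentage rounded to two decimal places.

Unemployment rate after two quarters ≈ 5.40%.

With a fixed labor force, u_{t+1} = u_t + s·(1−u_t) − f·u_t = u_t·(1−s−f) + s.
Here 1−s−f = 0.756 and s = 0.017.
u_1 = 0.042200 × 0.756 + 0.017 = 0.048903.
u_2 = 0.048903 × 0.756 + 0.017 = 0.053971.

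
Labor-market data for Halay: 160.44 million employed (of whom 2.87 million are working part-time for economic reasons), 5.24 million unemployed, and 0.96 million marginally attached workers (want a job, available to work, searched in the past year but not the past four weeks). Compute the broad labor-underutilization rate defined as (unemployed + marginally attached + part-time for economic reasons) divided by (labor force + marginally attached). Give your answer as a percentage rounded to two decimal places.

Labor force = 160.44 + 5.24 = 165.68 million.
Numerator = 5.24 + 0.96 + 2.87 = 9.07 million.
Denominator = 165.68 + 0.96 = 166.64 million.
Broad rate = 9.07 / 166.64 = 5.44%.

Broad underutilization rate ≈ 5.44%.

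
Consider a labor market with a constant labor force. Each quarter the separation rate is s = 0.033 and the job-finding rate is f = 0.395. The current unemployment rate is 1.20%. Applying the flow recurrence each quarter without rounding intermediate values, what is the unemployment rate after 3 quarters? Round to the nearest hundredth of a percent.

Unemployment rate after three quarters ≈ 6.49%.

With a fixed labor force, u_{t+1} = u_t + s·(1−u_t) − f·u_t = u_t·(1−s−f) + s.
Here 1−s−f = 0.572 and s = 0.033.
u_1 = 0.012000 × 0.572 + 0.033 = 0.039864.
u_2 = 0.039864 × 0.572 + 0.033 = 0.055802.
u_3 = 0.055802 × 0.572 + 0.033 = 0.064919.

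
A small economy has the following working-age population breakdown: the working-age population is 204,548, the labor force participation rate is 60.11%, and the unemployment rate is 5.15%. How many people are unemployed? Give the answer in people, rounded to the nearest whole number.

Labor force = 0.6011 × 204,548 = 122,954.
Unemployed = 0.0515 × 122,954 ≈ 6,332.

About 6,332 are unemployed.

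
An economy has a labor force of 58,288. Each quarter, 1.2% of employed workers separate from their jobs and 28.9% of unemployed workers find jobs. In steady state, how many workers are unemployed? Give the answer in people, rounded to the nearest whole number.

About 2,324 are unemployed in steady state.

Steady-state unemployment rate u* = s/(s+f) = 1.2/(1.2+28.9) = 0.039867.
Unemployed = u* × labor force = 0.039867 × 58,288 ≈ 2,324.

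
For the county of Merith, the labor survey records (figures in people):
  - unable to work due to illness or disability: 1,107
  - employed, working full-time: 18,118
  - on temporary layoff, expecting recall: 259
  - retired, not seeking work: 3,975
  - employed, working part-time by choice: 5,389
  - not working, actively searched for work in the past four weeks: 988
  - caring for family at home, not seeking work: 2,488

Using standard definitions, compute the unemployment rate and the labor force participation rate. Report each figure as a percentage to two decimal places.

Employed = 18,118 + 5,389 = 23,507.
Unemployed = 259 + 988 = 1,247 (jobless and actively searching, or on temporary layoff).
Labor force = 23,507 + 1,247 = 24,754.
Not in labor force = 1,107 + 3,975 + 2,488 = 7,570 (those not working and not actively searching are outside the labor force).
Civilian working-age population = 24,754 + 7,570 = 32,324.
Unemployment rate = 1,247 / 24,754 = 5.04%.
Labor force participation rate = 24,754 / 32,324 = 76.58%.

Unemployment rate ≈ 5.04%; labor force participation rate ≈ 76.58%.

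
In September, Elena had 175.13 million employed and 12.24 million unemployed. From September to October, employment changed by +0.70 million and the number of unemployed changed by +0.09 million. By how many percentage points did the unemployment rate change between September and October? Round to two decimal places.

September: labor force = 175.13 + 12.24 = 187.37; u = 12.24/187.37 = 6.53%.
October: labor force = 175.83 + 12.33 = 188.16; u = 12.33/188.16 = 6.55%.
Change = 6.55% − 6.53% = +0.02 pp.

The unemployment rate changed by +0.02 percentage points.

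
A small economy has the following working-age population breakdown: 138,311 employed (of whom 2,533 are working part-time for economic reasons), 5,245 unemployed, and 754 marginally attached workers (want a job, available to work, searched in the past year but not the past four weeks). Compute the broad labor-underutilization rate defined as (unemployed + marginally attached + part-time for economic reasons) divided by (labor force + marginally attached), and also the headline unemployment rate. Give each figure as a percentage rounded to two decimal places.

Broad underutilization rate ≈ 5.91%; headline unemployment rate ≈ 3.65%.

Labor force = 138,311 + 5,245 = 143,556.
Numerator = 5,245 + 754 + 2,533 = 8,532.
Denominator = 143,556 + 754 = 144,310.
Broad rate = 8,532 / 144,310 = 5.91%.
Headline unemployment rate = 5,245 / 143,556 = 3.65%.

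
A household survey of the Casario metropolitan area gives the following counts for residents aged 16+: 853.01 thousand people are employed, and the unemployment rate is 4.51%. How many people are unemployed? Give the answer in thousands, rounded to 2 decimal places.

About 40.29 thousand are unemployed.

Let U be the number unemployed. The labor force is E + U, and U/(E+U) = 0.0451.
So U = 0.0451 × 853.01 / (1 − 0.0451) = 38.4708 / 0.9549 ≈ 40.29 thousand.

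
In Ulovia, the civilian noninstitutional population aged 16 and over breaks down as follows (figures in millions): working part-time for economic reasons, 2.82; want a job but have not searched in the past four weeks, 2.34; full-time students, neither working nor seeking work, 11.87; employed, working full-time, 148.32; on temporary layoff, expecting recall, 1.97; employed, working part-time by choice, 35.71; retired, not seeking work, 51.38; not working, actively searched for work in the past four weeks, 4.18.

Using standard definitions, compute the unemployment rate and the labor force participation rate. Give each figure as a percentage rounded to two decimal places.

Unemployment rate ≈ 3.19%; labor force participation rate ≈ 74.64%.

Employed = 2.82 + 148.32 + 35.71 = 186.85 million (anyone who worked, including part-time for economic reasons, counts as employed).
Unemployed = 1.97 + 4.18 = 6.15 million (jobless and actively searching, or on temporary layoff).
Labor force = 186.85 + 6.15 = 193.00 million.
Not in labor force = 2.34 + 11.87 + 51.38 = 65.59 million (those not working and not actively searching are outside the labor force — including those who want a job but have given up searching).
Civilian working-age population = 193.00 + 65.59 = 258.59 million.
Unemployment rate = 6.15 / 193.00 = 3.19%.
Labor force participation rate = 193.00 / 258.59 = 74.64%.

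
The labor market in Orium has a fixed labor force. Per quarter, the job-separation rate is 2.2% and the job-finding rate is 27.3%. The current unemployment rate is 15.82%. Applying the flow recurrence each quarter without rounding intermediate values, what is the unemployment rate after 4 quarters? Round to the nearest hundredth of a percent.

With a fixed labor force, u_{t+1} = u_t + s·(1−u_t) − f·u_t = u_t·(1−s−f) + s.
Here 1−s−f = 0.705 and s = 0.022.
u_1 = 0.158200 × 0.705 + 0.022 = 0.133531.
u_2 = 0.133531 × 0.705 + 0.022 = 0.116139.
u_3 = 0.116139 × 0.705 + 0.022 = 0.103878.
u_4 = 0.103878 × 0.705 + 0.022 = 0.095234.

Unemployment rate after four quarters ≈ 9.52%.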